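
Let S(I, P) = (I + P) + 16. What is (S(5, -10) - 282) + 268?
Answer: -3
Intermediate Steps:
S(I, P) = 16 + I + P
(S(5, -10) - 282) + 268 = ((16 + 5 - 10) - 282) + 268 = (11 - 282) + 268 = -271 + 268 = -3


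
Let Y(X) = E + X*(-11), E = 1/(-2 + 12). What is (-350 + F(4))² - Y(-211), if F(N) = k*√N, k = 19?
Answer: 950229/10 ≈ 95023.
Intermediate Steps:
E = ⅒ (E = 1/10 = ⅒ ≈ 0.10000)
F(N) = 19*√N
Y(X) = ⅒ - 11*X (Y(X) = ⅒ + X*(-11) = ⅒ - 11*X)
(-350 + F(4))² - Y(-211) = (-350 + 19*√4)² - (⅒ - 11*(-211)) = (-350 + 19*2)² - (⅒ + 2321) = (-350 + 38)² - 1*23211/10 = (-312)² - 23211/10 = 97344 - 23211/10 = 950229/10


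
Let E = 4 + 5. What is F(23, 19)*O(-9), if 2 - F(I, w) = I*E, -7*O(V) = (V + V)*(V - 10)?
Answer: 70110/7 ≈ 10016.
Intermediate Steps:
E = 9
O(V) = -2*V*(-10 + V)/7 (O(V) = -(V + V)*(V - 10)/7 = -2*V*(-10 + V)/7)
F(I, w) = 2 - 9*I (F(I, w) = 2 - I*9 = 2 - 9*I)
F(23, 19)*O(-9) = (2 - 9*23)*((2/7)*(-9)*(10 - 1*(-9))) = (2 - 207)*((2/7)*(-9)*(10 + 9)) = -410*(-9)*19/7 = -205*(-342/7) = 70110/7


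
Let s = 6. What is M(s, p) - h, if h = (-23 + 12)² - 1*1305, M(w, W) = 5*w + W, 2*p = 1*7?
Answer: 2435/2 ≈ 1217.5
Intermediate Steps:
p = 7/2 (p = (1*7)/2 = (½)*7 = 7/2 ≈ 3.5000)
M(w, W) = W + 5*w
h = -1184 (h = (-11)² - 1305 = 121 - 1305 = -1184)
M(s, p) - h = (7/2 + 5*6) - 1*(-1184) = (7/2 + 30) + 1184 = 67/2 + 1184 = 2435/2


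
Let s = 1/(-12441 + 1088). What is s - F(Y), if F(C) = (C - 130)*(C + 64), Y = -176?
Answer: -389090017/11353 ≈ -34272.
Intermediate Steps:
F(C) = (-130 + C)*(64 + C)
s = -1/11353 (s = 1/(-11353) = -1/11353 ≈ -8.8082e-5)
s - F(Y) = -1/11353 - (-8320 + (-176)² - 66*(-176)) = -1/11353 - (-8320 + 30976 + 11616) = -1/11353 - 1*34272 = -1/11353 - 34272 = -389090017/11353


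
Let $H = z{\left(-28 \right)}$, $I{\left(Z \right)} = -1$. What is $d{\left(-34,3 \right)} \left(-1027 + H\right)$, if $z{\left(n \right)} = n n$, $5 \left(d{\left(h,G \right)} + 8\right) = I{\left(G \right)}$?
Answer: $\frac{9963}{5} \approx 1992.6$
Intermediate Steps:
$d{\left(h,G \right)} = - \frac{41}{5}$ ($d{\left(h,G \right)} = -8 + \frac{1}{5} \left(-1\right) = -8 - \frac{1}{5} = - \frac{41}{5}$)
$z{\left(n \right)} = n^{2}$
$H = 784$ ($H = \left(-28\right)^{2} = 784$)
$d{\left(-34,3 \right)} \left(-1027 + H\right) = - \frac{41 \left(-1027 + 784\right)}{5} = \left(- \frac{41}{5}\right) \left(-243\right) = \frac{9963}{5}$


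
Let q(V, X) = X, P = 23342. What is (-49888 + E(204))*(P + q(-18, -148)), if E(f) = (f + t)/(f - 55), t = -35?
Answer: -172404318742/149 ≈ -1.1571e+9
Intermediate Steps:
E(f) = (-35 + f)/(-55 + f) (E(f) = (f - 35)/(f - 55) = (-35 + f)/(-55 + f))
(-49888 + E(204))*(P + q(-18, -148)) = (-49888 + (-35 + 204)/(-55 + 204))*(23342 - 148) = (-49888 + 169/149)*23194 = -7433143/149*23194 = -172404318742/149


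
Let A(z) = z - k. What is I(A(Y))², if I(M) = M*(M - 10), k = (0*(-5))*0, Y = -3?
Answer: 1521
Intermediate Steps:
k = 0 (k = 0*0 = 0)
A(z) = z (A(z) = z - 1*0 = z + 0 = z)
I(M) = M*(-10 + M)
I(A(Y))² = (-3*(-10 - 3))² = (-3*(-13))² = 39² = 1521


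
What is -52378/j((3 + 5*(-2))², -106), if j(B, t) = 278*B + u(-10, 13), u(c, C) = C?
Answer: -52378/13635 ≈ -3.8414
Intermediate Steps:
j(B, t) = 13 + 278*B (j(B, t) = 278*B + 13 = 13 + 278*B)
-52378/j((3 + 5*(-2))², -106) = -52378/(13 + 278*(3 + 5*(-2))²) = -52378/(13 + 278*(3 - 10)²) = -52378/(13 + 278*(-7)²) = -52378/(13 + 278*49) = -52378/(13 + 13622) = -52378/13635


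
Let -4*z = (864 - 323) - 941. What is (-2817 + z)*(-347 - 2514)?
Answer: 7773337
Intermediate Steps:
z = 100 (z = -((864 - 323) - 941)/4 = -(541 - 941)/4 = -¼*(-400) = 100)
(-2817 + z)*(-347 - 2514) = (-2817 + 100)*(-347 - 2514) = -2717*(-2861) = 7773337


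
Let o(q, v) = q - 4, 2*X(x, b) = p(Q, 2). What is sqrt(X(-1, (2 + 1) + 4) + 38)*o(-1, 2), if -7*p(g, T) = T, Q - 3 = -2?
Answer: -5*sqrt(1855)/7 ≈ -30.764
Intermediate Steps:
Q = 1 (Q = 3 - 2 = 1)
p(g, T) = -T/7
X(x, b) = -1/7 (X(x, b) = (-1/7*2)/2 = (1/2)*(-2/7) = -1/7)
o(q, v) = -4 + q
sqrt(X(-1, (2 + 1) + 4) + 38)*o(-1, 2) = sqrt(-1/7 + 38)*(-4 - 1) = sqrt(265/7)*(-5) = (sqrt(1855)/7)*(-5) = -5*sqrt(1855)/7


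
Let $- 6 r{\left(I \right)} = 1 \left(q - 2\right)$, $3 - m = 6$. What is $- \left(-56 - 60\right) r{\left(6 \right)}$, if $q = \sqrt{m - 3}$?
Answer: $\frac{116}{3} - \frac{58 i \sqrt{6}}{3} \approx 38.667 - 47.357 i$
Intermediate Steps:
$m = -3$ ($m = 3 - 6 = -3$)
$q = i \sqrt{6}$ ($q = \sqrt{-3 - 3} = \sqrt{-6} = i \sqrt{6} \approx 2.4495 i$)
$r{\left(I \right)} = \frac{1}{3} - \frac{i \sqrt{6}}{6}$ ($r{\left(I \right)} = - \frac{1 \left(i \sqrt{6} - 2\right)}{6} = - \frac{1 \left(-2 + i \sqrt{6}\right)}{6} = - \frac{-2 + i \sqrt{6}}{6} = \frac{1}{3} - \frac{i \sqrt{6}}{6}$)
$- \left(-56 - 60\right) r{\left(6 \right)} = - \left(-56 - 60\right) \left(\frac{1}{3} - \frac{i \sqrt{6}}{6}\right) = - \left(-116\right) \left(\frac{1}{3} - \frac{i \sqrt{6}}{6}\right) = - (- \frac{116}{3} + \frac{58 i \sqrt{6}}{3}) = \frac{116}{3} - \frac{58 i \sqrt{6}}{3}$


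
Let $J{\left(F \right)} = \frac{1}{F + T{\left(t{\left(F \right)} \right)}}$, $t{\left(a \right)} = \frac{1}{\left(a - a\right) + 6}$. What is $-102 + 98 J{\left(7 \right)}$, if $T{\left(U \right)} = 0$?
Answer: $-88$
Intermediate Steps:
$t{\left(a \right)} = \frac{1}{6}$ ($t{\left(a \right)} = \frac{1}{0 + 6} = \frac{1}{6}$)
$J{\left(F \right)} = \frac{1}{F}$ ($J{\left(F \right)} = \frac{1}{F + 0} = \frac{1}{F}$)
$-102 + 98 J{\left(7 \right)} = -102 + \frac{98}{7} = -102 + 98 \cdot \frac{1}{7} = -102 + 14 = -88$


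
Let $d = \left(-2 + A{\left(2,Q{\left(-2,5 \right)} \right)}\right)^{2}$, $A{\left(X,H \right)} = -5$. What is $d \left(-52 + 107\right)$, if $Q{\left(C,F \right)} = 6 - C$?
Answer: $2695$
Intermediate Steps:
$d = 49$ ($d = \left(-2 - 5\right)^{2} = \left(-7\right)^{2} = 49$)
$d \left(-52 + 107\right) = 49 \left(-52 + 107\right) = 49 \cdot 55 = 2695$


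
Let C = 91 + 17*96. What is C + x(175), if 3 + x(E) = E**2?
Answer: 32345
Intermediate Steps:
C = 1723 (C = 91 + 1632 = 1723)
x(E) = -3 + E**2
C + x(175) = 1723 + (-3 + 175**2) = 1723 + (-3 + 30625) = 1723 + 30622 = 32345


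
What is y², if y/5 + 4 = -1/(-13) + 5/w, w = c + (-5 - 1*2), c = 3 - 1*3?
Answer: 4452100/8281 ≈ 537.63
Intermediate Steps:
c = 0 (c = 3 - 3 = 0)
w = -7 (w = 0 + (-5 - 1*2) = 0 + (-5 - 2) = 0 - 7 = -7)
y = -2110/91 (y = -20 + 5*(-1/(-13) + 5/(-7)) = -20 + 5*(-1*(-1/13) + 5*(-⅐)) = -20 + 5*(1/13 - 5/7) = -20 + 5*(-58/91) = -20 - 290/91 = -2110/91 ≈ -23.187)
y² = (-2110/91)² = 4452100/8281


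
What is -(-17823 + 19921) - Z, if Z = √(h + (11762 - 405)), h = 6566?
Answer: -2098 - √17923 ≈ -2231.9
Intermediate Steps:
Z = √17923 (Z = √(6566 + (11762 - 405)) = √(6566 + 11357) = √17923 ≈ 133.88)
-(-17823 + 19921) - Z = -(-17823 + 19921) - √17923 = -1*2098 - √17923 = -2098 - √17923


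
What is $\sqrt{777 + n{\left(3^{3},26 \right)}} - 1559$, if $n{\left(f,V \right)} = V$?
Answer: $-1559 + \sqrt{803} \approx -1530.7$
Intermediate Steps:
$\sqrt{777 + n{\left(3^{3},26 \right)}} - 1559 = \sqrt{777 + 26} - 1559 = \sqrt{803} - 1559 = -1559 + \sqrt{803}$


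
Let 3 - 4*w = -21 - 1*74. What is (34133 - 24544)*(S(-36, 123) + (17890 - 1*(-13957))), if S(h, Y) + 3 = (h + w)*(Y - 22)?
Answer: 588428985/2 ≈ 2.9421e+8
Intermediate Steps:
w = 49/2 (w = 3/4 - (-21 - 1*74)/4 = 3/4 - (-21 - 74)/4 = 3/4 - 1/4*(-95) = 3/4 + 95/4 = 49/2 ≈ 24.500)
S(h, Y) = -3 + (-22 + Y)*(49/2 + h) (S(h, Y) = -3 + (h + 49/2)*(Y - 22) = -3 + (49/2 + h)*(-22 + Y) = -3 + (-22 + Y)*(49/2 + h))
(34133 - 24544)*(S(-36, 123) + (17890 - 1*(-13957))) = (34133 - 24544)*((-542 - 22*(-36) + (49/2)*123 + 123*(-36)) + (17890 - 1*(-13957))) = 9589*((-542 + 792 + 6027/2 - 4428) + (17890 + 13957)) = 9589*(-2329/2 + 31847) = 9589*(61365/2) = 588428985/2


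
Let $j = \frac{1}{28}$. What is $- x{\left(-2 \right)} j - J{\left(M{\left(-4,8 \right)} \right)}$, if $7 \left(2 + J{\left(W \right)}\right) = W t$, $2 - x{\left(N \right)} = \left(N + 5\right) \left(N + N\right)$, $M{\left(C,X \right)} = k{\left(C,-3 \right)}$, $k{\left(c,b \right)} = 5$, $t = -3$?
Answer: $\frac{51}{14} \approx 3.6429$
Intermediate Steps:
$M{\left(C,X \right)} = 5$
$j = \frac{1}{28} \approx 0.035714$
$x{\left(N \right)} = 2 - 2 N \left(5 + N\right)$ ($x{\left(N \right)} = 2 - \left(N + 5\right) \left(N + N\right) = 2 - \left(5 + N\right) 2 N = 2 - 2 N \left(5 + N\right)$)
$J{\left(W \right)} = -2 - \frac{3 W}{7}$ ($J{\left(W \right)} = -2 + \frac{W \left(-3\right)}{7} = -2 + \frac{\left(-3\right) W}{7} = -2 - \frac{3 W}{7}$)
$- x{\left(-2 \right)} j - J{\left(M{\left(-4,8 \right)} \right)} = - \frac{2 - -20 - 2 \left(-2\right)^{2}}{28} - \left(-2 - \frac{15}{7}\right) = - \frac{2 + 20 - 8}{28} - \left(-2 - \frac{15}{7}\right) = - \frac{2 + 20 - 8}{28} - - \frac{29}{7} = - \frac{14}{28} + \frac{29}{7} = \left(-1\right) \frac{1}{2} + \frac{29}{7} = - \frac{1}{2} + \frac{29}{7} = \frac{51}{14}$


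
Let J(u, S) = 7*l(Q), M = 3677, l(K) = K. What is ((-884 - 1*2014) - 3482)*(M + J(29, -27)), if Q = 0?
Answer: -23459260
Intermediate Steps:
J(u, S) = 0 (J(u, S) = 7*0 = 0)
((-884 - 1*2014) - 3482)*(M + J(29, -27)) = ((-884 - 1*2014) - 3482)*(3677 + 0) = ((-884 - 2014) - 3482)*3677 = (-2898 - 3482)*3677 = -6380*3677 = -23459260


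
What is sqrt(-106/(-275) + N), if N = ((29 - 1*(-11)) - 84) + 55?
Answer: sqrt(34441)/55 ≈ 3.3742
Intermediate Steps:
N = 11 (N = ((29 + 11) - 84) + 55 = (40 - 84) + 55 = -44 + 55 = 11)
sqrt(-106/(-275) + N) = sqrt(-106/(-275) + 11) = sqrt(-106*(-1/275) + 11) = sqrt(106/275 + 11) = sqrt(3131/275) = sqrt(34441)/55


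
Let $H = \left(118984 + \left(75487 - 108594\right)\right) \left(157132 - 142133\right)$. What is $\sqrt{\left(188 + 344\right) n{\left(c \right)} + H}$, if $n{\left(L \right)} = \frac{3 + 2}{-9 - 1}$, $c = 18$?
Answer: $\sqrt{1288068857} \approx 35890.0$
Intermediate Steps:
$n{\left(L \right)} = - \frac{1}{2}$ ($n{\left(L \right)} = \frac{5}{-10} = 5 \left(- \frac{1}{10}\right) = - \frac{1}{2}$)
$H = 1288069123$ ($H = \left(118984 - 33107\right) 14999 = 85877 \cdot 14999 = 1288069123$)
$\sqrt{\left(188 + 344\right) n{\left(c \right)} + H} = \sqrt{\left(188 + 344\right) \left(- \frac{1}{2}\right) + 1288069123} = \sqrt{532 \left(- \frac{1}{2}\right) + 1288069123} = \sqrt{-266 + 1288069123} = \sqrt{1288068857}$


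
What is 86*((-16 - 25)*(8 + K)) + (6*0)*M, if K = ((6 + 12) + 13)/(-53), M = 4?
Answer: -1385718/53 ≈ -26146.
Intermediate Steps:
K = -31/53 (K = (18 + 13)*(-1/53) = 31*(-1/53) = -31/53 ≈ -0.58491)
86*((-16 - 25)*(8 + K)) + (6*0)*M = 86*((-16 - 25)*(8 - 31/53)) + (6*0)*4 = 86*(-41*393/53) + 0*4 = 86*(-16113/53) + 0 = -1385718/53 + 0 = -1385718/53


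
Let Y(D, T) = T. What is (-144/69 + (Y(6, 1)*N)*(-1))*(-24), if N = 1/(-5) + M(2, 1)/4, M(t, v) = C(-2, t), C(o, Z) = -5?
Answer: 1758/115 ≈ 15.287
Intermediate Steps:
M(t, v) = -5
N = -29/20 (N = 1/(-5) - 5/4 = 1*(-⅕) - 5*¼ = -⅕ - 5/4 = -29/20 ≈ -1.4500)
(-144/69 + (Y(6, 1)*N)*(-1))*(-24) = (-144/69 + (1*(-29/20))*(-1))*(-24) = (-144*1/69 - 29/20*(-1))*(-24) = (-48/23 + 29/20)*(-24) = -293/460*(-24) = 1758/115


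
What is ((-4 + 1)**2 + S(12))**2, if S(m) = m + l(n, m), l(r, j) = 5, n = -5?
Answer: 676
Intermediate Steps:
S(m) = 5 + m (S(m) = m + 5 = 5 + m)
((-4 + 1)**2 + S(12))**2 = ((-4 + 1)**2 + (5 + 12))**2 = ((-3)**2 + 17)**2 = (9 + 17)**2 = 26**2 = 676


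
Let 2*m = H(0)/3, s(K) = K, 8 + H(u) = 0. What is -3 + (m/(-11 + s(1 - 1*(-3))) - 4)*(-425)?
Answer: 33937/21 ≈ 1616.0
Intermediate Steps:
H(u) = -8 (H(u) = -8 + 0 = -8)
m = -4/3 (m = (-8/3)/2 = (-8*1/3)/2 = (1/2)*(-8/3) = -4/3 ≈ -1.3333)
-3 + (m/(-11 + s(1 - 1*(-3))) - 4)*(-425) = -3 + (-4/3/(-11 + (1 - 1*(-3))) - 4)*(-425) = -3 + (-4/3/(-11 + (1 + 3)) - 4)*(-425) = -3 + (-4/3/(-11 + 4) - 4)*(-425) = -3 + (-4/3/(-7) - 4)*(-425) = -3 + (-1/7*(-4/3) - 4)*(-425) = -3 + (4/21 - 4)*(-425) = -3 - 80/21*(-425) = -3 + 34000/21 = 33937/21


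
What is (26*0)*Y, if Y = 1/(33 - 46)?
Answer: 0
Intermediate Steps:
Y = -1/13 (Y = 1/(-13) = -1/13 ≈ -0.076923)
(26*0)*Y = (26*0)*(-1/13) = 0*(-1/13) = 0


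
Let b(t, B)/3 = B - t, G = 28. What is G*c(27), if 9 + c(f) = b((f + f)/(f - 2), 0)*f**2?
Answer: -3313044/25 ≈ -1.3252e+5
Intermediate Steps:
b(t, B) = -3*t + 3*B (b(t, B) = 3*(B - t) = -3*t + 3*B)
c(f) = -9 - 6*f**3/(-2 + f) (c(f) = -9 + (-3*(f + f)/(f - 2) + 3*0)*f**2 = -9 + (-3*2*f/(-2 + f) + 0)*f**2 = -9 + (-6*f/(-2 + f) + 0)*f**2 = -9 + (-6*f/(-2 + f))*f**2 = -9 - 6*f**3/(-2 + f))
G*c(27) = 28*(3*(6 - 3*27 - 2*27**3)/(-2 + 27)) = 28*(3*(6 - 81 - 2*19683)/25) = 28*(3*(1/25)*(6 - 81 - 39366)) = 28*(3*(1/25)*(-39441)) = 28*(-118323/25) = -3313044/25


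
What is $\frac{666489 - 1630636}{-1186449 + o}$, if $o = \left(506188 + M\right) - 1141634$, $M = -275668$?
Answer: $\frac{964147}{2097563} \approx 0.45965$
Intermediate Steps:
$o = -911114$ ($o = \left(506188 - 275668\right) - 1141634 = 230520 - 1141634 = -911114$)
$\frac{666489 - 1630636}{-1186449 + o} = \frac{666489 - 1630636}{-1186449 - 911114} = - \frac{964147}{-2097563} = \left(-964147\right) \left(- \frac{1}{2097563}\right) = \frac{964147}{2097563}$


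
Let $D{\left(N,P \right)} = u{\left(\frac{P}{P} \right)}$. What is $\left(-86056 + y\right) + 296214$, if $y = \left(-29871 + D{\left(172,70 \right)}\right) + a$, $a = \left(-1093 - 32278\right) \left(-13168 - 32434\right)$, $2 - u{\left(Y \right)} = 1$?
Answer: $1521964630$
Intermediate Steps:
$u{\left(Y \right)} = 1$ ($u{\left(Y \right)} = 2 - 1 = 1$)
$D{\left(N,P \right)} = 1$
$a = 1521784342$ ($a = \left(-33371\right) \left(-45602\right) = 1521784342$)
$y = 1521754472$ ($y = \left(-29871 + 1\right) + 1521784342 = -29870 + 1521784342 = 1521754472$)
$\left(-86056 + y\right) + 296214 = \left(-86056 + 1521754472\right) + 296214 = 1521668416 + 296214 = 1521964630$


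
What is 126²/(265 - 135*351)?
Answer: -3969/11780 ≈ -0.33693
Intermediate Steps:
126²/(265 - 135*351) = 15876/(265 - 47385) = 15876/(-47120) = 15876*(-1/47120) = -3969/11780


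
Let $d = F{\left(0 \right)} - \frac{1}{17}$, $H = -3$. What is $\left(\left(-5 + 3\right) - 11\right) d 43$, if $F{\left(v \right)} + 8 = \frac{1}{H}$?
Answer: $\frac{239252}{51} \approx 4691.2$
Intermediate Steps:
$F{\left(v \right)} = - \frac{25}{3}$ ($F{\left(v \right)} = -8 + \frac{1}{-3} = -8 - \frac{1}{3} = - \frac{25}{3}$)
$d = - \frac{428}{51}$ ($d = - \frac{25}{3} - \frac{1}{17} = - \frac{428}{51} \approx -8.3922$)
$\left(\left(-5 + 3\right) - 11\right) d 43 = \left(\left(-5 + 3\right) - 11\right) \left(- \frac{428}{51}\right) 43 = \left(-2 - 11\right) \left(- \frac{428}{51}\right) 43 = \left(-13\right) \left(- \frac{428}{51}\right) 43 = \frac{5564}{51} \cdot 43 = \frac{239252}{51}$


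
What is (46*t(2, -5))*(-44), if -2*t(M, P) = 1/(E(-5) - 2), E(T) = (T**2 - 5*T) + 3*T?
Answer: 92/3 ≈ 30.667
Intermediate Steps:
E(T) = T**2 - 2*T
t(M, P) = -1/66 (t(M, P) = -1/(2*(-5*(-2 - 5) - 2)) = -1/(2*(-5*(-7) - 2)) = -1/(2*(35 - 2)) = -1/2/33 = -1/2*1/33 = -1/66)
(46*t(2, -5))*(-44) = (46*(-1/66))*(-44) = -23/33*(-44) = 92/3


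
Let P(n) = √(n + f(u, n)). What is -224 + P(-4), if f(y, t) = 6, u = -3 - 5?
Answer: -224 + √2 ≈ -222.59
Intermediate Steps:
u = -8
P(n) = √(6 + n) (P(n) = √(n + 6) = √(6 + n))
-224 + P(-4) = -224 + √(6 - 4) = -224 + √2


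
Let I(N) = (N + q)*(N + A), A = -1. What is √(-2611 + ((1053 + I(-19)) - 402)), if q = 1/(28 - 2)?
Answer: 5*I*√10686/13 ≈ 39.759*I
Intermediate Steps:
q = 1/26 ≈ 0.038462
I(N) = (-1 + N)*(1/26 + N) (I(N) = (N + 1/26)*(N - 1) = (1/26 + N)*(-1 + N) = (-1 + N)*(1/26 + N))
√(-2611 + ((1053 + I(-19)) - 402)) = √(-2611 + ((1053 + (-1/26 + (-19)² - 25/26*(-19))) - 402)) = √(-2611 + ((1053 + (-1/26 + 361 + 475/26)) - 402)) = √(-2611 + ((1053 + 4930/13) - 402)) = √(-2611 + (18619/13 - 402)) = √(-2611 + 13393/13) = √(-20550/13) = 5*I*√10686/13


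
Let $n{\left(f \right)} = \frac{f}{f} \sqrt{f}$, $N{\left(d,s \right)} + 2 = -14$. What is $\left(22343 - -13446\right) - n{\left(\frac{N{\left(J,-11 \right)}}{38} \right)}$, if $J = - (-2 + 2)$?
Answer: $35789 - \frac{2 i \sqrt{38}}{19} \approx 35789.0 - 0.64889 i$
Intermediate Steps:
$J = 0$ ($J = \left(-1\right) 0 = 0$)
$N{\left(d,s \right)} = -16$ ($N{\left(d,s \right)} = -2 - 14 = -16$)
$n{\left(f \right)} = \sqrt{f}$ ($n{\left(f \right)} = 1 \sqrt{f} = \sqrt{f}$)
$\left(22343 - -13446\right) - n{\left(\frac{N{\left(J,-11 \right)}}{38} \right)} = \left(22343 - -13446\right) - \sqrt{- \frac{16}{38}} = \left(22343 + 13446\right) - \sqrt{\left(-16\right) \frac{1}{38}} = 35789 - \sqrt{- \frac{8}{19}} = 35789 - \frac{2 i \sqrt{38}}{19}$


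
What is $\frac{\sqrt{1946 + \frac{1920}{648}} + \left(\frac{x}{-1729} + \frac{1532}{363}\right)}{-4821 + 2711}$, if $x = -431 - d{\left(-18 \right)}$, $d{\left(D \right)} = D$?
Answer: $- \frac{399821}{189184710} - \frac{\sqrt{157866}}{18990} \approx -0.023036$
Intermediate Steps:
$x = -413$ ($x = -431 - -18 = -431 + 18 = -413$)
$\frac{\sqrt{1946 + \frac{1920}{648}} + \left(\frac{x}{-1729} + \frac{1532}{363}\right)}{-4821 + 2711} = \frac{\sqrt{1946 + \frac{1920}{648}} + \left(- \frac{413}{-1729} + \frac{1532}{363}\right)}{-4821 + 2711} = \frac{\sqrt{1946 + 1920 \cdot \frac{1}{648}} + \left(\left(-413\right) \left(- \frac{1}{1729}\right) + 1532 \cdot \frac{1}{363}\right)}{-2110} = \left(\sqrt{1946 + \frac{80}{27}} + \left(\frac{59}{247} + \frac{1532}{363}\right)\right) \left(- \frac{1}{2110}\right) = \left(\sqrt{\frac{52622}{27}} + \frac{399821}{89661}\right) \left(- \frac{1}{2110}\right) = \left(\frac{\sqrt{157866}}{9} + \frac{399821}{89661}\right) \left(- \frac{1}{2110}\right) = \left(\frac{399821}{89661} + \frac{\sqrt{157866}}{9}\right) \left(- \frac{1}{2110}\right) = - \frac{399821}{189184710} - \frac{\sqrt{157866}}{18990}$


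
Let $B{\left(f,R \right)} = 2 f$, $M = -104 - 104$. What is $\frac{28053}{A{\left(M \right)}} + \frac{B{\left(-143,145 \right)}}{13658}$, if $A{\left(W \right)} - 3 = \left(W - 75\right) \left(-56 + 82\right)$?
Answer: $- \frac{192625702}{50227295} \approx -3.8351$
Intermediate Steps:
$M = -208$
$A{\left(W \right)} = -1947 + 26 W$ ($A{\left(W \right)} = 3 + \left(W - 75\right) \left(-56 + 82\right) = 3 + \left(-75 + W\right) 26 = 3 + \left(-1950 + 26 W\right) = -1947 + 26 W$)
$\frac{28053}{A{\left(M \right)}} + \frac{B{\left(-143,145 \right)}}{13658} = \frac{28053}{-1947 + 26 \left(-208\right)} + \frac{2 \left(-143\right)}{13658} = \frac{28053}{-1947 - 5408} - \frac{143}{6829} = \frac{28053}{-7355} - \frac{143}{6829} = 28053 \left(- \frac{1}{7355}\right) - \frac{143}{6829} = - \frac{28053}{7355} - \frac{143}{6829} = - \frac{192625702}{50227295}$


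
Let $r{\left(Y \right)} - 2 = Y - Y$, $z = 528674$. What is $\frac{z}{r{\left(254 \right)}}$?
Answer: $264337$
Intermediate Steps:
$r{\left(Y \right)} = 2$ ($r{\left(Y \right)} = 2 + \left(Y - Y\right) = 2 + 0 = 2$)
$\frac{z}{r{\left(254 \right)}} = \frac{528674}{2} = 528674 \cdot \frac{1}{2} = 264337$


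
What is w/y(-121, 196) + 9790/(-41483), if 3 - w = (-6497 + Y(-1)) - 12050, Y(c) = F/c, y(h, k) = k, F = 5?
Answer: 767798225/8130668 ≈ 94.432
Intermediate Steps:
Y(c) = 5/c
w = 18555 (w = 3 - ((-6497 + 5/(-1)) - 12050) = 3 - ((-6497 + 5*(-1)) - 12050) = 3 - ((-6497 - 5) - 12050) = 3 - (-6502 - 12050) = 3 - 1*(-18552) = 3 + 18552 = 18555)
w/y(-121, 196) + 9790/(-41483) = 18555/196 + 9790/(-41483) = 18555*(1/196) + 9790*(-1/41483) = 18555/196 - 9790/41483 = 767798225/8130668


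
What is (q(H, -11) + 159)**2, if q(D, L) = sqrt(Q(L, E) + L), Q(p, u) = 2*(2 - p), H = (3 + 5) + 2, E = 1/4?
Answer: (159 + sqrt(15))**2 ≈ 26528.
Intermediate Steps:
E = 1/4 ≈ 0.25000
H = 10 (H = 8 + 2 = 10)
Q(p, u) = 4 - 2*p
q(D, L) = sqrt(4 - L) (q(D, L) = sqrt((4 - 2*L) + L) = sqrt(4 - L))
(q(H, -11) + 159)**2 = (sqrt(4 - 1*(-11)) + 159)**2 = (sqrt(4 + 11) + 159)**2 = (sqrt(15) + 159)**2 = (159 + sqrt(15))**2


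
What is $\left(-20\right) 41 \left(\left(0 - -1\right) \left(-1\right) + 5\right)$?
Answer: $-3280$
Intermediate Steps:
$\left(-20\right) 41 \left(\left(0 - -1\right) \left(-1\right) + 5\right) = - 820 \left(\left(0 + 1\right) \left(-1\right) + 5\right) = - 820 \left(1 \left(-1\right) + 5\right) = - 820 \left(-1 + 5\right) = \left(-820\right) 4 = -3280$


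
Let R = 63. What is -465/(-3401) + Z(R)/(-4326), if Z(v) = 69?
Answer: 592307/4904242 ≈ 0.12077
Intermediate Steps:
-465/(-3401) + Z(R)/(-4326) = -465/(-3401) + 69/(-4326) = -465*(-1/3401) + 69*(-1/4326) = 465/3401 - 23/1442 = 592307/4904242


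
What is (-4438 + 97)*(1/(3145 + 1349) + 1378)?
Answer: -8960884651/1498 ≈ -5.9819e+6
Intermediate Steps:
(-4438 + 97)*(1/(3145 + 1349) + 1378) = -4341*(1/4494 + 1378) = -4341*6192733/4494 = -8960884651/1498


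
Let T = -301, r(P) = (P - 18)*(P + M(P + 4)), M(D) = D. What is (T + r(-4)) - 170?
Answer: -383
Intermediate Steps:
r(P) = (-18 + P)*(4 + 2*P) (r(P) = (P - 18)*(P + (P + 4)) = (-18 + P)*(P + (4 + P)) = (-18 + P)*(4 + 2*P))
(T + r(-4)) - 170 = (-301 + (-72 - 32*(-4) + 2*(-4)²)) - 170 = (-301 + (-72 + 128 + 2*16)) - 170 = (-301 + (-72 + 128 + 32)) - 170 = (-301 + 88) - 170 = -213 - 170 = -383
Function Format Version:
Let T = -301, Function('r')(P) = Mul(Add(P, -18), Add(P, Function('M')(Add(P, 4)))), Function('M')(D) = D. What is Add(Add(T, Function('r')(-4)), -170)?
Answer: -383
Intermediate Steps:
Function('r')(P) = Mul(Add(-18, P), Add(4, Mul(2, P))) (Function('r')(P) = Mul(Add(P, -18), Add(P, Add(P, 4))) = Mul(Add(-18, P), Add(P, Add(4, P))) = Mul(Add(-18, P), Add(4, Mul(2, P))))
Add(Add(T, Function('r')(-4)), -170) = Add(Add(-301, Add(-72, Mul(-32, -4), Mul(2, Pow(-4, 2)))), -170) = Add(Add(-301, Add(-72, 128, Mul(2, 16))), -170) = Add(Add(-301, Add(-72, 128, 32)), -170) = Add(Add(-301, 88), -170) = Add(-213, -170) = -383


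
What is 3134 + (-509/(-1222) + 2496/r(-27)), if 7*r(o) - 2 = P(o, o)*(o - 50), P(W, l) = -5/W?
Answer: 691343899/404482 ≈ 1709.2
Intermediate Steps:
r(o) = 2/7 - 5*(-50 + o)/(7*o) (r(o) = 2/7 + ((-5/o)*(o - 50))/7 = 2/7 + ((-5/o)*(-50 + o))/7 = 2/7 + (-5*(-50 + o)/o)/7 = 2/7 - 5*(-50 + o)/(7*o))
3134 + (-509/(-1222) + 2496/r(-27)) = 3134 + (-509/(-1222) + 2496/(((1/7)*(250 - 3*(-27))/(-27)))) = 3134 + (-509*(-1/1222) + 2496/(((1/7)*(-1/27)*(250 + 81)))) = 3134 + (509/1222 + 2496/(((1/7)*(-1/27)*331))) = 3134 + (509/1222 + 2496/(-331/189)) = 3134 + (509/1222 + 2496*(-189/331)) = 3134 + (509/1222 - 471744/331) = 3134 - 576302689/404482 = 691343899/404482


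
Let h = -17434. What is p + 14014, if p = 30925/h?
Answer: 244289151/17434 ≈ 14012.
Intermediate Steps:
p = -30925/17434 (p = 30925/(-17434) = 30925*(-1/17434) = -30925/17434 ≈ -1.7738)
p + 14014 = -30925/17434 + 14014 = 244289151/17434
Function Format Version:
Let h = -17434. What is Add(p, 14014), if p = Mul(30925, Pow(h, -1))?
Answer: Rational(244289151, 17434) ≈ 14012.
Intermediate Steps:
p = Rational(-30925, 17434) (p = Mul(30925, Pow(-17434, -1)) = Mul(30925, Rational(-1, 17434)) = Rational(-30925, 17434) ≈ -1.7738)
Add(p, 14014) = Add(Rational(-30925, 17434), 14014) = Rational(244289151, 17434)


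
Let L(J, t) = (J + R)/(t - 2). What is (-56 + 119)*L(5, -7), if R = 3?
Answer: -56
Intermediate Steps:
L(J, t) = (3 + J)/(-2 + t) (L(J, t) = (J + 3)/(t - 2) = (3 + J)/(-2 + t))
(-56 + 119)*L(5, -7) = (-56 + 119)*((3 + 5)/(-2 - 7)) = 63*(8/(-9)) = 63*(-⅑*8) = 63*(-8/9) = -56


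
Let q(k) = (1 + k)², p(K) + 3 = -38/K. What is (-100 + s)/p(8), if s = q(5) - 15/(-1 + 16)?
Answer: 260/31 ≈ 8.3871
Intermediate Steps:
p(K) = -3 - 38/K
s = 35 (s = (1 + 5)² - 15/(-1 + 16) = 6² - 15/15 = 36 - 15*1/15 = 36 - 1 = 35)
(-100 + s)/p(8) = (-100 + 35)/(-3 - 38/8) = -65/(-3 - 38*⅛) = -65/(-3 - 19/4) = -65/(-31/4) = -4/31*(-65) = 260/31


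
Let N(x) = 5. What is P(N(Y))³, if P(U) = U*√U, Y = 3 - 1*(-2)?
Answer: 625*√5 ≈ 1397.5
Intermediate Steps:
Y = 5 (Y = 3 + 2 = 5)
P(U) = U^(3/2)
P(N(Y))³ = (5^(3/2))³ = (5*√5)³ = 625*√5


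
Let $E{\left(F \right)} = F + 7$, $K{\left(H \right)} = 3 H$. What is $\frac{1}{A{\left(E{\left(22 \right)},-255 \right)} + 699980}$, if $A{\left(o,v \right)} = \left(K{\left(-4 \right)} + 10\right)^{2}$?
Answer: $\frac{1}{699984} \approx 1.4286 \cdot 10^{-6}$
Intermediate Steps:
$E{\left(F \right)} = 7 + F$
$A{\left(o,v \right)} = 4$ ($A{\left(o,v \right)} = \left(3 \left(-4\right) + 10\right)^{2} = \left(-12 + 10\right)^{2} = \left(-2\right)^{2} = 4$)
$\frac{1}{A{\left(E{\left(22 \right)},-255 \right)} + 699980} = \frac{1}{4 + 699980} = \frac{1}{699984}$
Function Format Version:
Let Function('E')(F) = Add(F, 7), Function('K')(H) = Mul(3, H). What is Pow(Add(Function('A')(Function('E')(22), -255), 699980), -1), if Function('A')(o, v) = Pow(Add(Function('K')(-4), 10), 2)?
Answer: Rational(1, 699984) ≈ 1.4286e-6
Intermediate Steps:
Function('E')(F) = Add(7, F)
Function('A')(o, v) = 4 (Function('A')(o, v) = Pow(Add(Mul(3, -4), 10), 2) = Pow(Add(-12, 10), 2) = Pow(-2, 2) = 4)
Pow(Add(Function('A')(Function('E')(22), -255), 699980), -1) = Pow(Add(4, 699980), -1) = Pow(699984, -1) = Rational(1, 699984)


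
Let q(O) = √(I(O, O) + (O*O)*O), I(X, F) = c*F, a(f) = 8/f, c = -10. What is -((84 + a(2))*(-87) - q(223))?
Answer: 7656 + √11087337 ≈ 10986.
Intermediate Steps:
I(X, F) = -10*F
q(O) = √(O³ - 10*O) (q(O) = √(-10*O + (O*O)*O) = √(-10*O + O²*O) = √(-10*O + O³) = √(O³ - 10*O))
-((84 + a(2))*(-87) - q(223)) = -((84 + 8/2)*(-87) - √(223*(-10 + 223²))) = -((84 + 8*(½))*(-87) - √(223*(-10 + 49729))) = -((84 + 4)*(-87) - √(223*49719)) = -(88*(-87) - √11087337) = -(-7656 - √11087337) = 7656 + √11087337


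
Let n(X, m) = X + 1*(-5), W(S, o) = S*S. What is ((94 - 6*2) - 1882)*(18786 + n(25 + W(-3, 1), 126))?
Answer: -33867000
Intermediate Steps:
W(S, o) = S**2
n(X, m) = -5 + X (n(X, m) = X - 5 = -5 + X)
((94 - 6*2) - 1882)*(18786 + n(25 + W(-3, 1), 126)) = ((94 - 6*2) - 1882)*(18786 + (-5 + (25 + (-3)**2))) = ((94 - 12) - 1882)*(18786 + (-5 + (25 + 9))) = (82 - 1882)*(18786 + (-5 + 34)) = -1800*(18786 + 29) = -1800*18815 = -33867000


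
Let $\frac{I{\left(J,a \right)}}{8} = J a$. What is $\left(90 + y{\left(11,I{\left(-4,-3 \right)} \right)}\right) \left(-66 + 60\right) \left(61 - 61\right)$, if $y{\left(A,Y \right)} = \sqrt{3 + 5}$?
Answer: $0$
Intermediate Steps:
$I{\left(J,a \right)} = 8 J a$
$y{\left(A,Y \right)} = 2 \sqrt{2}$ ($y{\left(A,Y \right)} = \sqrt{8} = 2 \sqrt{2}$)
$\left(90 + y{\left(11,I{\left(-4,-3 \right)} \right)}\right) \left(-66 + 60\right) \left(61 - 61\right) = \left(90 + 2 \sqrt{2}\right) \left(-66 + 60\right) \left(61 - 61\right) = \left(90 + 2 \sqrt{2}\right) \left(\left(-6\right) 0\right) = \left(90 + 2 \sqrt{2}\right) 0 = 0$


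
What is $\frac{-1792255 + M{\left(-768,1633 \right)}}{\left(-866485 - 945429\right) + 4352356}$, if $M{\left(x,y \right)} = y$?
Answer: $- \frac{298437}{423407} \approx -0.70485$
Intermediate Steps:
$\frac{-1792255 + M{\left(-768,1633 \right)}}{\left(-866485 - 945429\right) + 4352356} = \frac{-1792255 + 1633}{\left(-866485 - 945429\right) + 4352356} = - \frac{1790622}{\left(-866485 - 945429\right) + 4352356} = - \frac{1790622}{-1811914 + 4352356} = - \frac{1790622}{2540442} = \left(-1790622\right) \frac{1}{2540442} = - \frac{298437}{423407}$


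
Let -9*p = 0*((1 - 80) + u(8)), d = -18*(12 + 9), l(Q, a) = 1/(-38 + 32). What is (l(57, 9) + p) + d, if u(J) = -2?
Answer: -2269/6 ≈ -378.17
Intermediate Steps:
l(Q, a) = -⅙ (l(Q, a) = 1/(-6) = -⅙)
d = -378 (d = -18*21 = -378)
p = 0 (p = -0*((1 - 80) - 2) = -0*(-79 - 2) = -0*(-81) = -⅑*0 = 0)
(l(57, 9) + p) + d = (-⅙ + 0) - 378 = -⅙ - 378 = -2269/6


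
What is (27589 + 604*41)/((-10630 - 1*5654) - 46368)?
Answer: -17451/20884 ≈ -0.83562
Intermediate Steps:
(27589 + 604*41)/((-10630 - 1*5654) - 46368) = (27589 + 24764)/((-10630 - 5654) - 46368) = 52353/(-16284 - 46368) = 52353/(-62652) = 52353*(-1/62652) = -17451/20884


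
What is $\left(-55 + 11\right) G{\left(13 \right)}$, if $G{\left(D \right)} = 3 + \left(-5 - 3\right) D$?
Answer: $4444$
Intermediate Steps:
$G{\left(D \right)} = 3 - 8 D$
$\left(-55 + 11\right) G{\left(13 \right)} = \left(-55 + 11\right) \left(3 - 104\right) = - 44 \left(3 - 104\right) = \left(-44\right) \left(-101\right) = 4444$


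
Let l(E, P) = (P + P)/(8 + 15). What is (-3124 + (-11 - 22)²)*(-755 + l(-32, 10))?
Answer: 35297075/23 ≈ 1.5347e+6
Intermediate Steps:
l(E, P) = 2*P/23 (l(E, P) = (2*P)/23 = (2*P)*(1/23) = 2*P/23)
(-3124 + (-11 - 22)²)*(-755 + l(-32, 10)) = (-3124 + (-11 - 22)²)*(-755 + (2/23)*10) = (-3124 + (-33)²)*(-755 + 20/23) = (-3124 + 1089)*(-17345/23) = -2035*(-17345/23) = 35297075/23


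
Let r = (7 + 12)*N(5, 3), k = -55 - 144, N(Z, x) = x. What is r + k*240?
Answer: -47703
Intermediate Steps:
k = -199
r = 57 (r = (7 + 12)*3 = 19*3 = 57)
r + k*240 = 57 - 199*240 = 57 - 47760 = -47703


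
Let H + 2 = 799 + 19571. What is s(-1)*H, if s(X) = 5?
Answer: 101840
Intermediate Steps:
H = 20368 (H = -2 + (799 + 19571) = -2 + 20370 = 20368)
s(-1)*H = 5*20368 = 101840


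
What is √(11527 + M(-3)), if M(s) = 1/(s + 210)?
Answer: √54880070/69 ≈ 107.36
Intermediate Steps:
M(s) = 1/(210 + s)
√(11527 + M(-3)) = √(11527 + 1/(210 - 3)) = √(11527 + 1/207) = √(2386090/207) = √54880070/69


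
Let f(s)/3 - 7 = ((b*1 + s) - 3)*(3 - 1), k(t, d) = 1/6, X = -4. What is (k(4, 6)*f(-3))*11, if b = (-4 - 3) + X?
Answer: -297/2 ≈ -148.50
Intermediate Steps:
b = -11 (b = (-4 - 3) - 4 = -7 - 4 = -11)
k(t, d) = ⅙
f(s) = -63 + 6*s (f(s) = 21 + 3*(((-11*1 + s) - 3)*(3 - 1)) = 21 + 3*(((-11 + s) - 3)*2) = 21 + 3*((-14 + s)*2) = 21 + 3*(-28 + 2*s) = 21 + (-84 + 6*s) = -63 + 6*s)
(k(4, 6)*f(-3))*11 = ((-63 + 6*(-3))/6)*11 = ((-63 - 18)/6)*11 = ((⅙)*(-81))*11 = -27/2*11 = -297/2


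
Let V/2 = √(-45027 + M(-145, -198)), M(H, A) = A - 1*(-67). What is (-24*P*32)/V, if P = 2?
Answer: 384*I*√45158/22579 ≈ 3.614*I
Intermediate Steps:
M(H, A) = 67 + A (M(H, A) = A + 67 = 67 + A)
V = 2*I*√45158 (V = 2*√(-45027 + (67 - 198)) = 2*√(-45027 - 131) = 2*√(-45158) = 2*(I*√45158) = 2*I*√45158 ≈ 425.01*I)
(-24*P*32)/V = (-24*2*32)/((2*I*√45158)) = (-48*32)*(-I*√45158/90316) = -(-384)*I*√45158/22579 = 384*I*√45158/22579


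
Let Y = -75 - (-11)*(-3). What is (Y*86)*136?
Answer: -1263168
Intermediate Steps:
Y = -108 (Y = -75 - 1*33 = -75 - 33 = -108)
(Y*86)*136 = -108*86*136 = -9288*136 = -1263168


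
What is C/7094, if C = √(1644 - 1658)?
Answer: I*√14/7094 ≈ 0.00052744*I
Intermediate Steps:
C = I*√14 (C = √(-14) = I*√14 ≈ 3.7417*I)
C/7094 = (I*√14)/7094 = (I*√14)*(1/7094) = I*√14/7094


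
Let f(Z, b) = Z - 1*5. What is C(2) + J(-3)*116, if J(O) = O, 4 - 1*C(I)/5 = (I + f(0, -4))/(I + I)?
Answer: -1297/4 ≈ -324.25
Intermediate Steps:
f(Z, b) = -5 + Z (f(Z, b) = Z - 5 = -5 + Z)
C(I) = 20 - 5*(-5 + I)/(2*I) (C(I) = 20 - 5*(I + (-5 + 0))/(I + I) = 20 - 5*(I - 5)/(2*I) = 20 - 5*(-5 + I)*1/(2*I) = 20 - 5*(-5 + I)/(2*I))
C(2) + J(-3)*116 = (5/2)*(5 + 7*2)/2 - 3*116 = (5/2)*(½)*(5 + 14) - 348 = (5/2)*(½)*19 - 348 = 95/4 - 348 = -1297/4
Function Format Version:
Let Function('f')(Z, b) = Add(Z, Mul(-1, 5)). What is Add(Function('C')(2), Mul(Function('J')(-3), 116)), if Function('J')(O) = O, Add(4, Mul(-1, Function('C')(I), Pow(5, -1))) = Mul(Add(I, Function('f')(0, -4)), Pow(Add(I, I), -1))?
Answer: Rational(-1297, 4) ≈ -324.25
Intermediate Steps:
Function('f')(Z, b) = Add(-5, Z) (Function('f')(Z, b) = Add(Z, -5) = Add(-5, Z))
Function('C')(I) = Add(20, Mul(Rational(-5, 2), Pow(I, -1), Add(-5, I))) (Function('C')(I) = Add(20, Mul(-5, Mul(Add(I, Add(-5, 0)), Pow(Add(I, I), -1)))) = Add(20, Mul(-5, Mul(Add(I, -5), Pow(Mul(2, I), -1)))) = Add(20, Mul(-5, Mul(Add(-5, I), Mul(Rational(1, 2), Pow(I, -1))))) = Add(20, Mul(-5, Mul(Rational(1, 2), Pow(I, -1), Add(-5, I)))) = Add(20, Mul(Rational(-5, 2), Pow(I, -1), Add(-5, I))))
Add(Function('C')(2), Mul(Function('J')(-3), 116)) = Add(Mul(Rational(5, 2), Pow(2, -1), Add(5, Mul(7, 2))), Mul(-3, 116)) = Add(Mul(Rational(5, 2), Rational(1, 2), Add(5, 14)), -348) = Add(Mul(Rational(5, 2), Rational(1, 2), 19), -348) = Add(Rational(95, 4), -348) = Rational(-1297, 4)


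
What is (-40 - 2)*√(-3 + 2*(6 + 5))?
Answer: -42*√19 ≈ -183.07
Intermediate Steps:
(-40 - 2)*√(-3 + 2*(6 + 5)) = -42*√(-3 + 2*11) = -42*√(-3 + 22) = -42*√19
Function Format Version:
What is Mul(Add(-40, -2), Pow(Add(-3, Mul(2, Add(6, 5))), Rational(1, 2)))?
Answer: Mul(-42, Pow(19, Rational(1, 2))) ≈ -183.07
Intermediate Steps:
Mul(Add(-40, -2), Pow(Add(-3, Mul(2, Add(6, 5))), Rational(1, 2))) = Mul(-42, Pow(Add(-3, Mul(2, 11)), Rational(1, 2))) = Mul(-42, Pow(Add(-3, 22), Rational(1, 2))) = Mul(-42, Pow(19, Rational(1, 2)))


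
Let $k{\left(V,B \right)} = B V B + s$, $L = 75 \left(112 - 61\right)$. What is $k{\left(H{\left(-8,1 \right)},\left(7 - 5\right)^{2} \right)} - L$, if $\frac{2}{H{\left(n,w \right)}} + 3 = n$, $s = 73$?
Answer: $- \frac{41304}{11} \approx -3754.9$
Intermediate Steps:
$H{\left(n,w \right)} = \frac{2}{-3 + n}$
$L = 3825$ ($L = 75 \cdot 51 = 3825$)
$k{\left(V,B \right)} = 73 + V B^{2}$ ($k{\left(V,B \right)} = B V B + 73 = V B^{2} + 73 = 73 + V B^{2}$)
$k{\left(H{\left(-8,1 \right)},\left(7 - 5\right)^{2} \right)} - L = \left(73 + \frac{2}{-3 - 8} \left(\left(7 - 5\right)^{2}\right)^{2}\right) - 3825 = \left(73 + \frac{2}{-11} \left(2^{2}\right)^{2}\right) - 3825 = \left(73 + 2 \left(- \frac{1}{11}\right) 4^{2}\right) - 3825 = \left(73 - \frac{32}{11}\right) - 3825 = \frac{771}{11} - 3825 = - \frac{41304}{11}$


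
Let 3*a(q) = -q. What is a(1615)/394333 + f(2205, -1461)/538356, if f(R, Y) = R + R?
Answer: 103513825/15163681182 ≈ 0.0068264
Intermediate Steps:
f(R, Y) = 2*R
a(q) = -q/3 (a(q) = (-q)/3 = -q/3)
a(1615)/394333 + f(2205, -1461)/538356 = -⅓*1615/394333 + (2*2205)/538356 = -1615/3*1/394333 + 4410*(1/538356) = -1615/1182999 + 105/12818 = 103513825/15163681182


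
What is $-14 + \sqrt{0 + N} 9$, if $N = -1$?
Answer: $-14 + 9 i \approx -14.0 + 9.0 i$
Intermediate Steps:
$-14 + \sqrt{0 + N} 9 = -14 + \sqrt{0 - 1} \cdot 9 = -14 + \sqrt{-1} \cdot 9 = -14 + i 9 = -14 + 9 i$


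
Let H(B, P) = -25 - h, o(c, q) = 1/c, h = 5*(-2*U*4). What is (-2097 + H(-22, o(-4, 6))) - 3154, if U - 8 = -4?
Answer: -5116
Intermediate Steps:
U = 4 (U = 8 - 4 = 4)
h = -160 (h = 5*(-2*4*4) = 5*(-8*4) = 5*(-32) = -160)
H(B, P) = 135 (H(B, P) = -25 - 1*(-160) = -25 + 160 = 135)
(-2097 + H(-22, o(-4, 6))) - 3154 = (-2097 + 135) - 3154 = -1962 - 3154 = -5116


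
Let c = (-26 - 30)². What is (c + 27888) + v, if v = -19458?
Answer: 11566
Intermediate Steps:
c = 3136 (c = (-56)² = 3136)
(c + 27888) + v = (3136 + 27888) - 19458 = 31024 - 19458 = 11566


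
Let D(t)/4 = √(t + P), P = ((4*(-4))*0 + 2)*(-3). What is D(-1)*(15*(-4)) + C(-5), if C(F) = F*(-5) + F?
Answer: 20 - 240*I*√7 ≈ 20.0 - 634.98*I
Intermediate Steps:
P = -6 (P = (-16*0 + 2)*(-3) = (0 + 2)*(-3) = 2*(-3) = -6)
C(F) = -4*F (C(F) = -5*F + F = -4*F)
D(t) = 4*√(-6 + t) (D(t) = 4*√(t - 6) = 4*√(-6 + t))
D(-1)*(15*(-4)) + C(-5) = (4*√(-6 - 1))*(15*(-4)) - 4*(-5) = (4*√(-7))*(-60) + 20 = (4*(I*√7))*(-60) + 20 = (4*I*√7)*(-60) + 20 = -240*I*√7 + 20 = 20 - 240*I*√7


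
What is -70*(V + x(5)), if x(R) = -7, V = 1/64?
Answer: 15645/32 ≈ 488.91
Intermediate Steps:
V = 1/64 ≈ 0.015625
-70*(V + x(5)) = -70*(1/64 - 7) = -70*(-447/64) = 15645/32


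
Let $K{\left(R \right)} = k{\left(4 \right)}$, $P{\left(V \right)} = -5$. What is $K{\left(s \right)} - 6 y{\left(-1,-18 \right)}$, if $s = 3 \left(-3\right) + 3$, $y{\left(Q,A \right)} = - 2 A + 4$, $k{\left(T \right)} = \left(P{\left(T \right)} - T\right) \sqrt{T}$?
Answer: $-258$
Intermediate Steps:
$k{\left(T \right)} = \sqrt{T} \left(-5 - T\right)$ ($k{\left(T \right)} = \left(-5 - T\right) \sqrt{T} = \sqrt{T} \left(-5 - T\right)$)
$y{\left(Q,A \right)} = 4 - 2 A$
$s = -6$ ($s = -9 + 3 = -6$)
$K{\left(R \right)} = -18$ ($K{\left(R \right)} = \sqrt{4} \left(-5 - 4\right) = 2 \left(-5 - 4\right) = 2 \left(-9\right) = -18$)
$K{\left(s \right)} - 6 y{\left(-1,-18 \right)} = -18 - 6 \left(4 - -36\right) = -18 - 6 \left(4 + 36\right) = -18 - 6 \cdot 40 = -18 - 240 = -258$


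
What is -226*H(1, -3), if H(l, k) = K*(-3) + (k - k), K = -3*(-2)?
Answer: 4068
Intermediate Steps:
K = 6
H(l, k) = -18 (H(l, k) = 6*(-3) + (k - k) = -18 + 0 = -18)
-226*H(1, -3) = -226*(-18) = 4068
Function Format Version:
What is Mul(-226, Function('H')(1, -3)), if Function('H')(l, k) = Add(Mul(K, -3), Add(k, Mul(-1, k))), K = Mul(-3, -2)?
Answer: 4068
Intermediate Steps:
K = 6
Function('H')(l, k) = -18 (Function('H')(l, k) = Add(Mul(6, -3), Add(k, Mul(-1, k))) = Add(-18, 0) = -18)
Mul(-226, Function('H')(1, -3)) = Mul(-226, -18) = 4068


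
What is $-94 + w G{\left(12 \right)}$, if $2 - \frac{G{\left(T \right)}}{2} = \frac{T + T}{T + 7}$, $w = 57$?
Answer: $-10$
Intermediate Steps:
$G{\left(T \right)} = 4 - \frac{4 T}{7 + T}$ ($G{\left(T \right)} = 4 - 2 \frac{T + T}{T + 7} = 4 - 2 \frac{2 T}{7 + T} = 4 - \frac{4 T}{7 + T}$)
$-94 + w G{\left(12 \right)} = -94 + 57 \frac{28}{7 + 12} = -94 + 57 \cdot \frac{28}{19} = -94 + 84 = -10$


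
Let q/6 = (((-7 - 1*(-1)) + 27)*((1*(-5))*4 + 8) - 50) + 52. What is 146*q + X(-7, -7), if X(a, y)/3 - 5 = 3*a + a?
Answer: -219069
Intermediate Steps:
X(a, y) = 15 + 12*a (X(a, y) = 15 + 3*(3*a + a) = 15 + 3*(4*a) = 15 + 12*a)
q = -1500 (q = 6*((((-7 - 1*(-1)) + 27)*((1*(-5))*4 + 8) - 50) + 52) = 6*((((-7 + 1) + 27)*(-5*4 + 8) - 50) + 52) = 6*(((-6 + 27)*(-20 + 8) - 50) + 52) = 6*((21*(-12) - 50) + 52) = 6*((-252 - 50) + 52) = 6*(-302 + 52) = 6*(-250) = -1500)
146*q + X(-7, -7) = 146*(-1500) + (15 + 12*(-7)) = -219000 + (15 - 84) = -219000 - 69 = -219069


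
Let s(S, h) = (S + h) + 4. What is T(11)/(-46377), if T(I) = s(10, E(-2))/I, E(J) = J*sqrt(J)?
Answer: -14/510147 + 2*I*sqrt(2)/510147 ≈ -2.7443e-5 + 5.5443e-6*I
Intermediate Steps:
E(J) = J**(3/2)
s(S, h) = 4 + S + h
T(I) = (14 - 2*I*sqrt(2))/I (T(I) = (4 + 10 + (-2)**(3/2))/I = (4 + 10 - 2*I*sqrt(2))/I = (14 - 2*I*sqrt(2))/I)
T(11)/(-46377) = (2*(7 - I*sqrt(2))/11)/(-46377) = (2*(1/11)*(7 - I*sqrt(2)))*(-1/46377) = (14/11 - 2*I*sqrt(2)/11)*(-1/46377) = -14/510147 + 2*I*sqrt(2)/510147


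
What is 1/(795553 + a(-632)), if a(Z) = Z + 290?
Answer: 1/795211 ≈ 1.2575e-6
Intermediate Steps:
a(Z) = 290 + Z
1/(795553 + a(-632)) = 1/(795553 + (290 - 632)) = 1/(795553 - 342) = 1/795211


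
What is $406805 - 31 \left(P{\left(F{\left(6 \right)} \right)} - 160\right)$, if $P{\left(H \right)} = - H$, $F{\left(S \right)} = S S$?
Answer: $412881$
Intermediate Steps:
$F{\left(S \right)} = S^{2}$
$406805 - 31 \left(P{\left(F{\left(6 \right)} \right)} - 160\right) = 406805 - 31 \left(- 6^{2} - 160\right) = 406805 - 31 \left(\left(-1\right) 36 - 160\right) = 406805 - 31 \left(-36 - 160\right) = 406805 - -6076 = 406805 + 6076 = 412881$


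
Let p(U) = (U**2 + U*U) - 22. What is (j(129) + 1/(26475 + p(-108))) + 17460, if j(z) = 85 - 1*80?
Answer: 869425166/49781 ≈ 17465.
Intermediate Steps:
p(U) = -22 + 2*U**2 (p(U) = (U**2 + U**2) - 22 = 2*U**2 - 22 = -22 + 2*U**2)
j(z) = 5 (j(z) = 85 - 80 = 5)
(j(129) + 1/(26475 + p(-108))) + 17460 = (5 + 1/(26475 + (-22 + 2*(-108)**2))) + 17460 = (5 + 1/(26475 + (-22 + 2*11664))) + 17460 = (5 + 1/(26475 + (-22 + 23328))) + 17460 = (5 + 1/(26475 + 23306)) + 17460 = (5 + 1/49781) + 17460 = 248906/49781 + 17460 = 869425166/49781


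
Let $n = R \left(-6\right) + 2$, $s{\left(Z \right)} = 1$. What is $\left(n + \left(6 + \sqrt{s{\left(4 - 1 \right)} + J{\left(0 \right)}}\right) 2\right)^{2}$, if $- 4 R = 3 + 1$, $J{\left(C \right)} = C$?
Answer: $484$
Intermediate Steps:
$R = -1$ ($R = - \frac{3 + 1}{4} = \left(- \frac{1}{4}\right) 4 = -1$)
$n = 8$ ($n = \left(-1\right) \left(-6\right) + 2 = 6 + 2 = 8$)
$\left(n + \left(6 + \sqrt{s{\left(4 - 1 \right)} + J{\left(0 \right)}}\right) 2\right)^{2} = \left(8 + \left(6 + \sqrt{1 + 0}\right) 2\right)^{2} = \left(8 + \left(6 + \sqrt{1}\right) 2\right)^{2} = \left(8 + \left(6 + 1\right) 2\right)^{2} = \left(8 + 7 \cdot 2\right)^{2} = \left(8 + 14\right)^{2} = 22^{2} = 484$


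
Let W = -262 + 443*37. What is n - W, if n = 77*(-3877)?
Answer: -314658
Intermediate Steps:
W = 16129 (W = -262 + 16391 = 16129)
n = -298529
n - W = -298529 - 1*16129 = -298529 - 16129 = -314658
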